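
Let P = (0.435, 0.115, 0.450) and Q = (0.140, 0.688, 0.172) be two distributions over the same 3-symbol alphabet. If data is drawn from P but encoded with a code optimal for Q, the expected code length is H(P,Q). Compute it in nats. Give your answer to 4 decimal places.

1.6904 nats

H(P,Q) = −Σ p·ln q.
  −0.435·ln(0.140) = 0.85526
  −0.115·ln(0.688) = 0.04301
  −0.450·ln(0.172) = 0.79212
H(P,Q) = 1.6904 nats.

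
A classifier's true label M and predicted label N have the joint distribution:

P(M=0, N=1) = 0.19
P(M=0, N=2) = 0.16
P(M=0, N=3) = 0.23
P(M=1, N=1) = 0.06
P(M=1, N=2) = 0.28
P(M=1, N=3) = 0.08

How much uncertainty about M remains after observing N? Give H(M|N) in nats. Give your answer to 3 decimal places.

Marginals: p(M) = (0.5800, 0.4200), p(N) = (0.2500, 0.4400, 0.3100).
H(M|N) = Σ p(N) · H(M|N=·).
  N=1: p=0.2500, H(M|N=1) = 0.5511
  N=2: p=0.4400, H(M|N=2) = 0.6555
  N=3: p=0.3100, H(M|N=3) = 0.5710
Weighted sum = 0.603 nats.

0.603 nats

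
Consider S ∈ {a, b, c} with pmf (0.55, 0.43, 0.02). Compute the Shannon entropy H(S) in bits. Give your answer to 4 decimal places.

H(S) = −Σ p·log₂ p.
  −(0.55)·log₂(0.55) = 0.47437
  −(0.43)·log₂(0.43) = 0.52356
  −(0.02)·log₂(0.02) = 0.11288
Sum: 0.47437 + 0.52356 + 0.11288 = 1.1108 bits.

1.1108 bits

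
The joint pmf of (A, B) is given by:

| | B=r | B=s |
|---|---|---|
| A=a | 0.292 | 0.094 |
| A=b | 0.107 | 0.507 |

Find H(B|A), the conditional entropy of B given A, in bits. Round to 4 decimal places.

Marginals: p(A) = (0.3860, 0.6140), p(B) = (0.3990, 0.6010).
H(B|A) = Σ p(A) · H(B|A=·).
  A=a: p=0.3860, H(B|A=a) = 0.8009
  A=b: p=0.6140, H(B|A=b) = 0.6674
Weighted sum = 0.7189 bits.

0.7189 bits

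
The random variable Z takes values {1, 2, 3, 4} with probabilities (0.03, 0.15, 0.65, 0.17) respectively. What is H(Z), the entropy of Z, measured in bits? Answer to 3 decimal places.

1.401 bits

H(Z) = −Σ p·log₂ p.
  −(0.03)·log₂(0.03) = 0.1518
  −(0.15)·log₂(0.15) = 0.4105
  −(0.65)·log₂(0.65) = 0.4040
  −(0.17)·log₂(0.17) = 0.4346
Sum: 0.1518 + 0.4105 + 0.4040 + 0.4346 = 1.401 bits.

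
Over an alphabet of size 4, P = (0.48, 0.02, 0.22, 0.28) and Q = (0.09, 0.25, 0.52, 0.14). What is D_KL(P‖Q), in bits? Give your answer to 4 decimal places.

D(P‖Q) = Σ p·log₂(p/q).
  0.48·log₂(0.48/0.09) = 1.15922
  0.02·log₂(0.02/0.25) = -0.07288
  0.22·log₂(0.22/0.52) = -0.27302
  0.28·log₂(0.28/0.14) = 0.28000
D(P‖Q) = 1.0933 bits.

1.0933 bits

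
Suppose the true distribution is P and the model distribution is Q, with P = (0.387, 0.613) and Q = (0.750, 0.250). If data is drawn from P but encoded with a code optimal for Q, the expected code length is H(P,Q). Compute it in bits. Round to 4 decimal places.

H(P,Q) = −Σ p·log₂ q.
  −0.387·log₂(0.750) = 0.16062
  −0.613·log₂(0.250) = 1.22600
H(P,Q) = 1.3866 bits.

1.3866 bits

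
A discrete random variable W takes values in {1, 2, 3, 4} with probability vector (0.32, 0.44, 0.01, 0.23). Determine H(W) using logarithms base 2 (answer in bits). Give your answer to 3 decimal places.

1.601 bits

H(W) = −Σ p·log₂ p.
  −(0.32)·log₂(0.32) = 0.5260
  −(0.44)·log₂(0.44) = 0.5211
  −(0.01)·log₂(0.01) = 0.0664
  −(0.23)·log₂(0.23) = 0.4877
Sum: 0.5260 + 0.5211 + 0.0664 + 0.4877 = 1.601 bits.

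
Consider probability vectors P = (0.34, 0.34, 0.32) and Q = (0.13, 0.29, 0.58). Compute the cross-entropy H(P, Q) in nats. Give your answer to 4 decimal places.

1.2889 nats

H(P,Q) = −Σ p·ln q.
  −0.34·ln(0.13) = 0.69368
  −0.34·ln(0.29) = 0.42088
  −0.32·ln(0.58) = 0.17431
H(P,Q) = 1.2889 nats.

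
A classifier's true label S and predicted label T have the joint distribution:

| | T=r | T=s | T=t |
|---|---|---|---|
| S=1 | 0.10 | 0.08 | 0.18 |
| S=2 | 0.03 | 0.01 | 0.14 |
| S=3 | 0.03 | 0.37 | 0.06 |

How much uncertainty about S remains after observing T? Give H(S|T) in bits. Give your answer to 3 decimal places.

Chain rule: H(S|T) = H(S,T) − H(T).
Marginals: p(S) = (0.3600, 0.1800, 0.4600), p(T) = (0.1600, 0.4600, 0.3800).
H(S,T) = 2.6104 bits; H(T) = 1.4688 bits.
H(S|T) = 2.6104 − 1.4688 = 1.142 bits.

1.142 bits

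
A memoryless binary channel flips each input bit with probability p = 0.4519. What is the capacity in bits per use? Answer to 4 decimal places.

Binary symmetric channel: C = 1 − h₂(ε) where h₂ is the binary entropy function.
h₂(0.4519) = −0.4519·log₂0.4519 − 0.5481·log₂0.5481 = 0.9933.
C = 1 − 0.9933 = 0.0067 bits per channel use.

0.0067 bits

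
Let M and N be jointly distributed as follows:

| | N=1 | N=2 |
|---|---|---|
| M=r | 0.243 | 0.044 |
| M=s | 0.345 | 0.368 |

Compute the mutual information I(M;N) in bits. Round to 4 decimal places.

0.0877 bits

Marginals: p(M) = (0.2870, 0.7130), p(N) = (0.5880, 0.4120).
I(M;N) = Σ p(x,y)·log₂[p(x,y)/(p(x)p(y))].
  (r,1): 0.243·log₂(1.4399) = 0.12782
  (r,2): 0.044·log₂(0.3721) = -0.06275
  (s,1): 0.345·log₂(0.8229) = -0.09701
  (s,2): 0.368·log₂(1.2527) = 0.11963
Sum = 0.0877 bits.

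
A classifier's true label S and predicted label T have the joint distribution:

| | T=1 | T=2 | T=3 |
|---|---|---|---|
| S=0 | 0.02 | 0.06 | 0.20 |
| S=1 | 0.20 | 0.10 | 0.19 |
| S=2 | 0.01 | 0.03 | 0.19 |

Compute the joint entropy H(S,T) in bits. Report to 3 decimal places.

2.746 bits

H(S,T) = −Σ p(x,y)·log₂ p(x,y) over all 9 cells.
  cell (0,1): −0.02·log₂0.02 = 0.1129
  cell (0,2): −0.06·log₂0.06 = 0.2435
  cell (0,3): −0.20·log₂0.20 = 0.4644
  cell (1,1): −0.20·log₂0.20 = 0.4644
  cell (1,2): −0.10·log₂0.10 = 0.3322
  cell (1,3): −0.19·log₂0.19 = 0.4552
  cell (2,1): −0.01·log₂0.01 = 0.0664
  cell (2,2): −0.03·log₂0.03 = 0.1518
  cell (2,3): −0.19·log₂0.19 = 0.4552
Sum = 2.746 bits.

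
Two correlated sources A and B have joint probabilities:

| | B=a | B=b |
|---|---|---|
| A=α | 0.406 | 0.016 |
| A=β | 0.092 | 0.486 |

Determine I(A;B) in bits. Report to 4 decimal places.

Marginals: p(A) = (0.4220, 0.5780), p(B) = (0.4980, 0.5020).
I(A;B) = Σ p(x,y)·log₂[p(x,y)/(p(x)p(y))].
  (α,a): 0.406·log₂(1.9319) = 0.38571
  (α,b): 0.016·log₂(0.0755) = -0.05963
  (β,a): 0.092·log₂(0.3196) = -0.15139
  (β,b): 0.486·log₂(1.6750) = 0.36165
Sum = 0.5363 bits.

0.5363 bits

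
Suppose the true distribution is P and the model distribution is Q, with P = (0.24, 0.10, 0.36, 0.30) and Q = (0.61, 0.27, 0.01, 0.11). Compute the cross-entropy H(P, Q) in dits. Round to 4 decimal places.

1.1160 dits

H(P,Q) = −Σ p·log₁₀ q.
  −0.24·log₁₀(0.61) = 0.05152
  −0.10·log₁₀(0.27) = 0.05686
  −0.36·log₁₀(0.01) = 0.72000
  −0.30·log₁₀(0.11) = 0.28758
H(P,Q) = 1.1160 dits.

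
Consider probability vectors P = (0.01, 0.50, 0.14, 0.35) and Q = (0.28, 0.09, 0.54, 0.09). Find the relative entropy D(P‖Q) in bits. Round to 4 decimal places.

1.6020 bits

D(P‖Q) = Σ p·log₂(p/q).
  0.01·log₂(0.01/0.28) = -0.04807
  0.50·log₂(0.50/0.09) = 1.23697
  0.14·log₂(0.14/0.54) = -0.27265
  0.35·log₂(0.35/0.09) = 0.68578
D(P‖Q) = 1.6020 bits.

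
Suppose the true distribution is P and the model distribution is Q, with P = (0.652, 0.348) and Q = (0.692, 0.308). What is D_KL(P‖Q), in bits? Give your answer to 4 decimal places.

0.0053 bits

D(P‖Q) = Σ p·log₂(p/q).
  0.652·log₂(0.652/0.692) = -0.05601
  0.348·log₂(0.348/0.308) = 0.06130
D(P‖Q) = 0.0053 bits.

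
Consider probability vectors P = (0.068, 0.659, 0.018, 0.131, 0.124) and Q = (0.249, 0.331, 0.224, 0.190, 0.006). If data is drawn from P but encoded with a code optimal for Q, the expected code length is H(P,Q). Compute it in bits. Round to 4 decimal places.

H(P,Q) = −Σ p·log₂ q.
  −0.068·log₂(0.249) = 0.13639
  −0.659·log₂(0.331) = 1.05117
  −0.018·log₂(0.224) = 0.03885
  −0.131·log₂(0.190) = 0.31387
  −0.124·log₂(0.006) = 0.91522
H(P,Q) = 2.4555 bits.

2.4555 bits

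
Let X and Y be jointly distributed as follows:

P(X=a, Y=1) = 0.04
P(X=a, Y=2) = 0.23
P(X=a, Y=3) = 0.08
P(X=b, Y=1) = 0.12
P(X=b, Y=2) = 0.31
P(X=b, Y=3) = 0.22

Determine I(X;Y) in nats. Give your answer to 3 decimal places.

Marginals: p(X) = (0.3500, 0.6500), p(Y) = (0.1600, 0.5400, 0.3000).
I(X;Y) = Σ p(x,y)·ln[p(x,y)/(p(x)p(y))].
  (a,1): 0.04·ln(0.7143) = -0.0135
  (a,2): 0.23·ln(1.2169) = 0.0452
  (a,3): 0.08·ln(0.7619) = -0.0218
  (b,1): 0.12·ln(1.1538) = 0.0172
  (b,2): 0.31·ln(0.8832) = -0.0385
  (b,3): 0.22·ln(1.1282) = 0.0265
Sum = 0.015 nats.

0.015 nats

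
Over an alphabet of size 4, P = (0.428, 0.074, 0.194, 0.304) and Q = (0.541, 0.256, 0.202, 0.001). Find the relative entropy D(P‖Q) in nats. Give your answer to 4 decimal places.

D(P‖Q) = Σ p·ln(p/q).
  0.428·ln(0.428/0.541) = -0.10028
  0.074·ln(0.074/0.256) = -0.09184
  0.194·ln(0.194/0.202) = -0.00784
  0.304·ln(0.304/0.001) = 1.73798
D(P‖Q) = 1.5380 nats.

1.5380 nats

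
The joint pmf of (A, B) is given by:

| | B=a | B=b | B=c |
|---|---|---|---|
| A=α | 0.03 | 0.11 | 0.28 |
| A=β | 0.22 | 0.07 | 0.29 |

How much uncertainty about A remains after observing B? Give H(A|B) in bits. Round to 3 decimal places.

0.876 bits

Chain rule: H(A|B) = H(A,B) − H(B).
Marginals: p(A) = (0.4200, 0.5800), p(B) = (0.2500, 0.1800, 0.5700).
H(A,B) = 2.2833 bits; H(B) = 1.4076 bits.
H(A|B) = 2.2833 − 1.4076 = 0.876 bits.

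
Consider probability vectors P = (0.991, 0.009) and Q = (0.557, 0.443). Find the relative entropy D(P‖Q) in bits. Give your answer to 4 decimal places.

0.7731 bits

D(P‖Q) = Σ p·log₂(p/q).
  0.991·log₂(0.991/0.557) = 0.82373
  0.009·log₂(0.009/0.443) = -0.05059
D(P‖Q) = 0.7731 bits.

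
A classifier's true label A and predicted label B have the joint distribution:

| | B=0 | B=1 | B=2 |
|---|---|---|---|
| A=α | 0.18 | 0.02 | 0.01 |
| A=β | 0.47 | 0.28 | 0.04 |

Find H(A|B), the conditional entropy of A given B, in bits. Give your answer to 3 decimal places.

0.695 bits

Marginals: p(A) = (0.2100, 0.7900), p(B) = (0.6500, 0.3000, 0.0500).
H(A|B) = Σ p(B) · H(A|B=·).
  B=0: p=0.6500, H(A|B=0) = 0.8512
  B=1: p=0.3000, H(A|B=1) = 0.3534
  B=2: p=0.0500, H(A|B=2) = 0.7219
Weighted sum = 0.695 bits.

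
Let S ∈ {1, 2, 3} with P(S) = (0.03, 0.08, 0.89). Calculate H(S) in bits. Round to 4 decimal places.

H(S) = −Σ p·log₂ p.
  −(0.03)·log₂(0.03) = 0.15177
  −(0.08)·log₂(0.08) = 0.29151
  −(0.89)·log₂(0.89) = 0.14963
Sum: 0.15177 + 0.29151 + 0.14963 = 0.5929 bits.

0.5929 bits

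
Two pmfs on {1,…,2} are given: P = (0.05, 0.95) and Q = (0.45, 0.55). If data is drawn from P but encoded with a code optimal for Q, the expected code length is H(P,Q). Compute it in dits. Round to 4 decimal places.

H(P,Q) = −Σ p·log₁₀ q.
  −0.05·log₁₀(0.45) = 0.01734
  −0.95·log₁₀(0.55) = 0.24666
H(P,Q) = 0.2640 dits.

0.2640 dits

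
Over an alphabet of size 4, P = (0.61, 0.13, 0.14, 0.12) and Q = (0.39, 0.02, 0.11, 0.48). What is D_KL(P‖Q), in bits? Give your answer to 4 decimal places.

0.5534 bits

D(P‖Q) = Σ p·log₂(p/q).
  0.61·log₂(0.61/0.39) = 0.39365
  0.13·log₂(0.13/0.02) = 0.35106
  0.14·log₂(0.14/0.11) = 0.04871
  0.12·log₂(0.12/0.48) = -0.24000
D(P‖Q) = 0.5534 bits.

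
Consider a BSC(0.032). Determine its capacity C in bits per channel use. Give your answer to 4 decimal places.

0.7957 bits

Binary symmetric channel: C = 1 − h₂(ε) where h₂ is the binary entropy function.
h₂(0.032) = −0.032·log₂0.032 − 0.968·log₂0.968 = 0.2043.
C = 1 − 0.2043 = 0.7957 bits per channel use.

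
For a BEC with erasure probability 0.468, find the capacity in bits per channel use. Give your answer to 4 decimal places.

0.5320 bits

Binary erasure channel: capacity C = 1 − ε.
C = 1 − 0.468 = 0.5320 bits per channel use.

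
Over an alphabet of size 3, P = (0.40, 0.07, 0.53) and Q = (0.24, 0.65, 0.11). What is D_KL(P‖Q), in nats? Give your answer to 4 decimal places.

0.8817 nats

D(P‖Q) = Σ p·ln(p/q).
  0.40·ln(0.40/0.24) = 0.20433
  0.07·ln(0.07/0.65) = -0.15599
  0.53·ln(0.53/0.11) = 0.83337
D(P‖Q) = 0.8817 nats.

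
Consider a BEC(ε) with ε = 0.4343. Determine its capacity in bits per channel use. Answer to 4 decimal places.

0.5657 bits

Binary erasure channel: capacity C = 1 − ε.
C = 1 − 0.4343 = 0.5657 bits per channel use.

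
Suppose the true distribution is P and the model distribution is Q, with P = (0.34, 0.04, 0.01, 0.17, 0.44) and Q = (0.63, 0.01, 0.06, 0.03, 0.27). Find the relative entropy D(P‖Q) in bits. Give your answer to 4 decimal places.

0.4870 bits

D(P‖Q) = Σ p·log₂(p/q).
  0.34·log₂(0.34/0.63) = -0.30254
  0.04·log₂(0.04/0.01) = 0.08000
  0.01·log₂(0.01/0.06) = -0.02585
  0.17·log₂(0.17/0.03) = 0.42543
  0.44·log₂(0.44/0.27) = 0.31000
D(P‖Q) = 0.4870 bits.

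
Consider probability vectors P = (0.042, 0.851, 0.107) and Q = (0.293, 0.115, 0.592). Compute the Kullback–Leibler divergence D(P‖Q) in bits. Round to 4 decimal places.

D(P‖Q) = Σ p·log₂(p/q).
  0.042·log₂(0.042/0.293) = -0.11770
  0.851·log₂(0.851/0.115) = 2.45728
  0.107·log₂(0.107/0.592) = -0.26407
D(P‖Q) = 2.0755 bits.

2.0755 bits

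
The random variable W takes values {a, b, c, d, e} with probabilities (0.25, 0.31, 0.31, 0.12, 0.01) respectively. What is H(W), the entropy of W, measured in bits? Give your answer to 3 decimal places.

1.981 bits

H(W) = −Σ p·log₂ p.
  −(0.25)·log₂(0.25) = 0.5000
  −(0.31)·log₂(0.31) = 0.5238
  −(0.31)·log₂(0.31) = 0.5238
  −(0.12)·log₂(0.12) = 0.3671
  −(0.01)·log₂(0.01) = 0.0664
Sum: 0.5000 + 0.5238 + 0.5238 + 0.3671 + 0.0664 = 1.981 bits.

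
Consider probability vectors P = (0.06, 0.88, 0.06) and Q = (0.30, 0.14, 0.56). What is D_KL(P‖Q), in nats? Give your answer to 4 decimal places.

1.3871 nats

D(P‖Q) = Σ p·ln(p/q).
  0.06·ln(0.06/0.30) = -0.09657
  0.88·ln(0.88/0.14) = 1.61769
  0.06·ln(0.06/0.56) = -0.13402
D(P‖Q) = 1.3871 nats.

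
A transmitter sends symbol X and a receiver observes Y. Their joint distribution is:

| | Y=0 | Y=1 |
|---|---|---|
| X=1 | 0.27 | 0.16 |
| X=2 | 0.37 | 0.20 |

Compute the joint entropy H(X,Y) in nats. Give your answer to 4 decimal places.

H(X,Y) = −Σ p(x,y)·ln p(x,y) over all 4 cells.
  cell (1,0): −0.27·ln0.27 = 0.35352
  cell (1,1): −0.16·ln0.16 = 0.29321
  cell (2,0): −0.37·ln0.37 = 0.36787
  cell (2,1): −0.20·ln0.20 = 0.32189
Sum = 1.3365 nats.

1.3365 nats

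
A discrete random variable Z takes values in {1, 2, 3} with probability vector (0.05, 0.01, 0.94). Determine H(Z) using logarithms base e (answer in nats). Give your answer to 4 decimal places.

0.2540 nats

H(Z) = −Σ p·ln p.
  −(0.05)·ln(0.05) = 0.14979
  −(0.01)·ln(0.01) = 0.04605
  −(0.94)·ln(0.94) = 0.05816
Sum: 0.14979 + 0.04605 + 0.05816 = 0.2540 nats.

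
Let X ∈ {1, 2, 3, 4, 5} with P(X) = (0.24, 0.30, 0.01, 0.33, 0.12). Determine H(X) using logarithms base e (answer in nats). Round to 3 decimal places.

1.370 nats

H(X) = −Σ p·ln p.
  −(0.24)·ln(0.24) = 0.3425
  −(0.30)·ln(0.30) = 0.3612
  −(0.01)·ln(0.01) = 0.0461
  −(0.33)·ln(0.33) = 0.3659
  −(0.12)·ln(0.12) = 0.2544
Sum: 0.3425 + 0.3612 + 0.0461 + 0.3659 + 0.2544 = 1.370 nats.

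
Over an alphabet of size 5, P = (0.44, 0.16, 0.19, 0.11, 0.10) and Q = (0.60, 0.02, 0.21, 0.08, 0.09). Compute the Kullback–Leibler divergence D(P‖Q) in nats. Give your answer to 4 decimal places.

D(P‖Q) = Σ p·ln(p/q).
  0.44·ln(0.44/0.60) = -0.13647
  0.16·ln(0.16/0.02) = 0.33271
  0.19·ln(0.19/0.21) = -0.01902
  0.11·ln(0.11/0.08) = 0.03503
  0.10·ln(0.10/0.09) = 0.01054
D(P‖Q) = 0.2228 nats.

0.2228 nats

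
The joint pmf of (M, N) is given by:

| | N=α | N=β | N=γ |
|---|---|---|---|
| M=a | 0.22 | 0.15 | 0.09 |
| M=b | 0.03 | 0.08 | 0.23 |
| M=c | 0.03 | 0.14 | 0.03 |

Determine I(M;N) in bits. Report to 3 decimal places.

0.249 bits

Marginals: p(M) = (0.4600, 0.3400, 0.2000), p(N) = (0.2800, 0.3700, 0.3500).
I(M;N) = Σ p(x,y)·log₂[p(x,y)/(p(x)p(y))].
  (a,α): 0.22·log₂(1.7081) = 0.1699
  (a,β): 0.15·log₂(0.8813) = -0.0273
  (a,γ): 0.09·log₂(0.5590) = -0.0755
  (b,α): 0.03·log₂(0.3151) = -0.0500
  (b,β): 0.08·log₂(0.6359) = -0.0522
  (b,γ): 0.23·log₂(1.9328) = 0.2187
  (c,α): 0.03·log₂(0.5357) = -0.0270
  (c,β): 0.14·log₂(1.8919) = 0.1288
  (c,γ): 0.03·log₂(0.4286) = -0.0367
Sum = 0.249 bits.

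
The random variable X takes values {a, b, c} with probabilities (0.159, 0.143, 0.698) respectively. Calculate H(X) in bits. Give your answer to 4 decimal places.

H(X) = −Σ p·log₂ p.
  −(0.159)·log₂(0.159) = 0.42181
  −(0.143)·log₂(0.143) = 0.40125
  −(0.698)·log₂(0.698) = 0.36205
Sum: 0.42181 + 0.40125 + 0.36205 = 1.1851 bits.

1.1851 bits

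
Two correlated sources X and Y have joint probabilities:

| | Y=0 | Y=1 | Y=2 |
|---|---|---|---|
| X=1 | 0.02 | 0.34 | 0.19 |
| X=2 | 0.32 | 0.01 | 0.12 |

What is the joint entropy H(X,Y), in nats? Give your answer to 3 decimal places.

1.426 nats

H(X,Y) = −Σ p(x,y)·ln p(x,y) over all 6 cells.
  cell (1,0): −0.02·ln0.02 = 0.0782
  cell (1,1): −0.34·ln0.34 = 0.3668
  cell (1,2): −0.19·ln0.19 = 0.3155
  cell (2,0): −0.32·ln0.32 = 0.3646
  cell (2,1): −0.01·ln0.01 = 0.0461
  cell (2,2): −0.12·ln0.12 = 0.2544
Sum = 1.426 nats.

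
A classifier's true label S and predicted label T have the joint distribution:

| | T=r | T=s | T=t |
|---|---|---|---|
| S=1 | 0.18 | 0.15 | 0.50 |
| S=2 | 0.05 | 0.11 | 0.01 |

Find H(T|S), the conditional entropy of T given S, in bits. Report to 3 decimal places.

1.331 bits

Marginals: p(S) = (0.8300, 0.1700), p(T) = (0.2300, 0.2600, 0.5100).
H(T|S) = Σ p(S) · H(T|S=·).
  S=1: p=0.8300, H(T|S=1) = 1.3647
  S=2: p=0.1700, H(T|S=2) = 1.1661
Weighted sum = 1.331 bits.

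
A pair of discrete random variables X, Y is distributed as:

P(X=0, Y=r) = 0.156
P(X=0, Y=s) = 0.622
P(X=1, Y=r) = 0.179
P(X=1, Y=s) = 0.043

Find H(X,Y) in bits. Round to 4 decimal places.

H(X,Y) = −Σ p(x,y)·log₂ p(x,y) over all 4 cells.
  cell (0,r): −0.156·log₂0.156 = 0.41814
  cell (0,s): −0.622·log₂0.622 = 0.42608
  cell (1,r): −0.179·log₂0.179 = 0.44427
  cell (1,s): −0.043·log₂0.043 = 0.19520
Sum = 1.4837 bits.

1.4837 bits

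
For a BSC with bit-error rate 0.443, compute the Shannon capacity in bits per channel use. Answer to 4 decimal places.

Binary symmetric channel: C = 1 − h₂(ε) where h₂ is the binary entropy function.
h₂(0.443) = −0.443·log₂0.443 − 0.557·log₂0.557 = 0.9906.
C = 1 − 0.9906 = 0.0094 bits per channel use.

0.0094 bits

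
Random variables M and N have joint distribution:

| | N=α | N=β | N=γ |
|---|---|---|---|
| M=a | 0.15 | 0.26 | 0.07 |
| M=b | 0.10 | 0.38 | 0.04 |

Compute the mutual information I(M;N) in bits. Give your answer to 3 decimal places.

Marginals: p(M) = (0.4800, 0.5200), p(N) = (0.2500, 0.6400, 0.1100).
I(M;N) = Σ p(x,y)·log₂[p(x,y)/(p(x)p(y))].
  (a,α): 0.15·log₂(1.2500) = 0.0483
  (a,β): 0.26·log₂(0.8464) = -0.0626
  (a,γ): 0.07·log₂(1.3258) = 0.0285
  (b,α): 0.10·log₂(0.7692) = -0.0379
  (b,β): 0.38·log₂(1.1418) = 0.0727
  (b,γ): 0.04·log₂(0.6993) = -0.0206
Sum = 0.028 bits.

0.028 bits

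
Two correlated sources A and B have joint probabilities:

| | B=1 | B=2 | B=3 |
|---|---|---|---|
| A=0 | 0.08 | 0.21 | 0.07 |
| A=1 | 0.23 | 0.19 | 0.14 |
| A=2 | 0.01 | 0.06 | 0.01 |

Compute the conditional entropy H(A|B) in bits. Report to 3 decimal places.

1.227 bits

Marginals: p(A) = (0.3600, 0.5600, 0.0800), p(B) = (0.3200, 0.4600, 0.2200).
H(A|B) = Σ p(B) · H(A|B=·).
  B=1: p=0.3200, H(A|B=1) = 0.9987
  B=2: p=0.4600, H(A|B=2) = 1.4266
  B=3: p=0.2200, H(A|B=3) = 1.1433
Weighted sum = 1.227 bits.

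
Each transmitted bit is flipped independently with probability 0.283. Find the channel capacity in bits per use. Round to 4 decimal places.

0.1405 bits

Binary symmetric channel: C = 1 − h₂(ε) where h₂ is the binary entropy function.
h₂(0.283) = −0.283·log₂0.283 − 0.717·log₂0.717 = 0.8595.
C = 1 − 0.8595 = 0.1405 bits per channel use.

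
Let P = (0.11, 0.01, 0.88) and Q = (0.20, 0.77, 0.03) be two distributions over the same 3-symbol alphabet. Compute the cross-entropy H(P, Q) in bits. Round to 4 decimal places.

4.7110 bits

H(P,Q) = −Σ p·log₂ q.
  −0.11·log₂(0.20) = 0.25541
  −0.01·log₂(0.77) = 0.00377
  −0.88·log₂(0.03) = 4.45183
H(P,Q) = 4.7110 bits.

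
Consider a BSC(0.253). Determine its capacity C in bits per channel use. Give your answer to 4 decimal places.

0.1840 bits

Binary symmetric channel: C = 1 − h₂(ε) where h₂ is the binary entropy function.
h₂(0.253) = −0.253·log₂0.253 − 0.747·log₂0.747 = 0.8160.
C = 1 − 0.8160 = 0.1840 bits per channel use.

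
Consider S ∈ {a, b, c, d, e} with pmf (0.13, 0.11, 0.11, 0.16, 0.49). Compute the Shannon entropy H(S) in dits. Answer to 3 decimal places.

0.605 dits

H(S) = −Σ p·log₁₀ p.
  −(0.13)·log₁₀(0.13) = 0.1152
  −(0.11)·log₁₀(0.11) = 0.1054
  −(0.11)·log₁₀(0.11) = 0.1054
  −(0.16)·log₁₀(0.16) = 0.1273
  −(0.49)·log₁₀(0.49) = 0.1518
Sum: 0.1152 + 0.1054 + 0.1054 + 0.1273 + 0.1518 = 0.605 dits.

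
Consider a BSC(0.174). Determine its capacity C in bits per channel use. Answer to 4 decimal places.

0.3332 bits

Binary symmetric channel: C = 1 − h₂(ε) where h₂ is the binary entropy function.
h₂(0.174) = −0.174·log₂0.174 − 0.826·log₂0.826 = 0.6668.
C = 1 − 0.6668 = 0.3332 bits per channel use.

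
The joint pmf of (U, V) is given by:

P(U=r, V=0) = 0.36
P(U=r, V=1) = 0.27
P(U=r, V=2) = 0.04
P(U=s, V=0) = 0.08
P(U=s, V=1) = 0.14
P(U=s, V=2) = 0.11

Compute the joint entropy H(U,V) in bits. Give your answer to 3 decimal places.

2.265 bits

H(U,V) = −Σ p(x,y)·log₂ p(x,y) over all 6 cells.
  cell (r,0): −0.36·log₂0.36 = 0.5306
  cell (r,1): −0.27·log₂0.27 = 0.5100
  cell (r,2): −0.04·log₂0.04 = 0.1858
  cell (s,0): −0.08·log₂0.08 = 0.2915
  cell (s,1): −0.14·log₂0.14 = 0.3971
  cell (s,2): −0.11·log₂0.11 = 0.3503
Sum = 2.265 bits.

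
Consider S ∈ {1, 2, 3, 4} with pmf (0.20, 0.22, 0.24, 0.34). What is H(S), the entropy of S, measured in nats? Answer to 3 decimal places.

1.364 nats

H(S) = −Σ p·ln p.
  −(0.20)·ln(0.20) = 0.3219
  −(0.22)·ln(0.22) = 0.3331
  −(0.24)·ln(0.24) = 0.3425
  −(0.34)·ln(0.34) = 0.3668
Sum: 0.3219 + 0.3331 + 0.3425 + 0.3668 = 1.364 nats.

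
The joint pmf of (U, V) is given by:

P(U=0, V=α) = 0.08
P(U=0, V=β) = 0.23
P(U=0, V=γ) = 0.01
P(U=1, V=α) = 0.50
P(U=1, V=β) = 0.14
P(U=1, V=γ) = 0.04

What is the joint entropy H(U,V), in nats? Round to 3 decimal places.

H(U,V) = −Σ p(x,y)·ln p(x,y) over all 6 cells.
  cell (0,α): −0.08·ln0.08 = 0.2021
  cell (0,β): −0.23·ln0.23 = 0.3380
  cell (0,γ): −0.01·ln0.01 = 0.0461
  cell (1,α): −0.50·ln0.50 = 0.3466
  cell (1,β): −0.14·ln0.14 = 0.2753
  cell (1,γ): −0.04·ln0.04 = 0.1288
Sum = 1.337 nats.

1.337 nats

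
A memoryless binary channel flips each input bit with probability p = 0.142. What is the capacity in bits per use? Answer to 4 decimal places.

Binary symmetric channel: C = 1 − h₂(ε) where h₂ is the binary entropy function.
h₂(0.142) = −0.142·log₂0.142 − 0.858·log₂0.858 = 0.5895.
C = 1 − 0.5895 = 0.4105 bits per channel use.

0.4105 bits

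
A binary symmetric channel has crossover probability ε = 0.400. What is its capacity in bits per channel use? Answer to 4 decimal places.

Binary symmetric channel: C = 1 − h₂(ε) where h₂ is the binary entropy function.
h₂(0.400) = −0.400·log₂0.400 − 0.600·log₂0.600 = 0.9710.
C = 1 − 0.9710 = 0.0290 bits per channel use.

0.0290 bits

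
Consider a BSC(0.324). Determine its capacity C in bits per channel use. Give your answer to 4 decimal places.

0.0913 bits

Binary symmetric channel: C = 1 − h₂(ε) where h₂ is the binary entropy function.
h₂(0.324) = −0.324·log₂0.324 − 0.676·log₂0.676 = 0.9087.
C = 1 − 0.9087 = 0.0913 bits per channel use.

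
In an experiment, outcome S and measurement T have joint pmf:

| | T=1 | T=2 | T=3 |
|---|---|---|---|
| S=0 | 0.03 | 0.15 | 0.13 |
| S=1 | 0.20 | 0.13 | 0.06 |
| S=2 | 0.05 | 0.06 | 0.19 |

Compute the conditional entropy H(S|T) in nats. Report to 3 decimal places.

0.954 nats

Chain rule: H(S|T) = H(S,T) − H(T).
Marginals: p(S) = (0.3100, 0.3900, 0.3000), p(T) = (0.2800, 0.3400, 0.3800).
H(S,T) = 2.0450 nats; H(T) = 1.0909 nats.
H(S|T) = 2.0450 − 1.0909 = 0.954 nats.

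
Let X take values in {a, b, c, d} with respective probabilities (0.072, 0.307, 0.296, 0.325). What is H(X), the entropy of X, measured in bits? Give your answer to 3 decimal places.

1.843 bits

H(X) = −Σ p·log₂ p.
  −(0.072)·log₂(0.072) = 0.2733
  −(0.307)·log₂(0.307) = 0.5230
  −(0.296)·log₂(0.296) = 0.5199
  −(0.325)·log₂(0.325) = 0.5270
Sum: 0.2733 + 0.5230 + 0.5199 + 0.5270 = 1.843 bits.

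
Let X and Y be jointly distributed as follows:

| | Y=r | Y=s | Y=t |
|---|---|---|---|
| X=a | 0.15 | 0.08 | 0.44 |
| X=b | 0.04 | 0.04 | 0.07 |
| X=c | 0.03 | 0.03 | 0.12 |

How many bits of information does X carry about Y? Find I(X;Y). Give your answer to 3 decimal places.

Marginals: p(X) = (0.6700, 0.1500, 0.1800), p(Y) = (0.2200, 0.1500, 0.6300).
I(X;Y) = H(X) + H(Y) − H(X,Y).
H(X) = 1.2430, H(Y) = 1.3111, H(X,Y) = 2.5339.
I(X;Y) = 1.2430 + 1.3111 − 2.5339 = 0.020 bits.

0.020 bits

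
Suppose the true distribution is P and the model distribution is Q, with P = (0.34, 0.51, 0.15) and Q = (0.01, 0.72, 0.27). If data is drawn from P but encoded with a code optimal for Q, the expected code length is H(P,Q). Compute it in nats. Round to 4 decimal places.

1.9297 nats

H(P,Q) = −Σ p·ln q.
  −0.34·ln(0.01) = 1.56576
  −0.51·ln(0.72) = 0.16754
  −0.15·ln(0.27) = 0.19640
H(P,Q) = 1.9297 nats.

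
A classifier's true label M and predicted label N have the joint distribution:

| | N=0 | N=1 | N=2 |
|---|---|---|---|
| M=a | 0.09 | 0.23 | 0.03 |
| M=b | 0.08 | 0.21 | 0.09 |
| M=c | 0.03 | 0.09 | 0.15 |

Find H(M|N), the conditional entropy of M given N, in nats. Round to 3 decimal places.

Chain rule: H(M|N) = H(M,N) − H(N).
Marginals: p(M) = (0.3500, 0.3800, 0.2700), p(N) = (0.2000, 0.5300, 0.2700).
H(M,N) = 2.0129 nats; H(N) = 1.0119 nats.
H(M|N) = 2.0129 − 1.0119 = 1.001 nats.

1.001 nats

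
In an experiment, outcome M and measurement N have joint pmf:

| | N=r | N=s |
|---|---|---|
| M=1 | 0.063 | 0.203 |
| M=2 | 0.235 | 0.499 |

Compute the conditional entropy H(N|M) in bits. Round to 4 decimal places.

Marginals: p(M) = (0.2660, 0.7340), p(N) = (0.2980, 0.7020).
H(N|M) = Σ p(M) · H(N|M=·).
  M=1: p=0.2660, H(N|M=1) = 0.7897
  M=2: p=0.7340, H(N|M=2) = 0.9046
Weighted sum = 0.8740 bits.

0.8740 bits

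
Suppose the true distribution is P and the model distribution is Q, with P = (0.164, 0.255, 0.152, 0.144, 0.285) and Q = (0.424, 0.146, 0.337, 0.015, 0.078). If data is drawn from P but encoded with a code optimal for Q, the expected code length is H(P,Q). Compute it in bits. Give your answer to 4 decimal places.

3.0708 bits

H(P,Q) = −Σ p·log₂ q.
  −0.164·log₂(0.424) = 0.20301
  −0.255·log₂(0.146) = 0.70787
  −0.152·log₂(0.337) = 0.23852
  −0.144·log₂(0.015) = 0.87248
  −0.285·log₂(0.078) = 1.04891
H(P,Q) = 3.0708 bits.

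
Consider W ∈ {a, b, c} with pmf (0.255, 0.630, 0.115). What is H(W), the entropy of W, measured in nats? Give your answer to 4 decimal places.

0.8883 nats

H(W) = −Σ p·ln p.
  −(0.255)·ln(0.255) = 0.34846
  −(0.630)·ln(0.630) = 0.29108
  −(0.115)·ln(0.115) = 0.24872
Sum: 0.34846 + 0.29108 + 0.24872 = 0.8883 nats.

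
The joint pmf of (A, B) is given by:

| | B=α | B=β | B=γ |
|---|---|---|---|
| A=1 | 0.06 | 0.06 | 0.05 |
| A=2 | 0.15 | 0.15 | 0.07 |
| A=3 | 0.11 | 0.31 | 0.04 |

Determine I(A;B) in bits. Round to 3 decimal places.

0.068 bits

Marginals: p(A) = (0.1700, 0.3700, 0.4600), p(B) = (0.3200, 0.5200, 0.1600).
I(A;B) = H(A) + H(B) − H(A,B).
H(A) = 1.4807, H(B) = 1.4396, H(A,B) = 2.8526.
I(A;B) = 1.4807 + 1.4396 − 2.8526 = 0.068 bits.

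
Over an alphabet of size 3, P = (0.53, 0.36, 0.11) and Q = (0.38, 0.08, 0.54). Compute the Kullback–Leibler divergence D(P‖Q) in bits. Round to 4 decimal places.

D(P‖Q) = Σ p·log₂(p/q).
  0.53·log₂(0.53/0.38) = 0.25440
  0.36·log₂(0.36/0.08) = 0.78117
  0.11·log₂(0.11/0.54) = -0.25250
D(P‖Q) = 0.7831 bits.

0.7831 bits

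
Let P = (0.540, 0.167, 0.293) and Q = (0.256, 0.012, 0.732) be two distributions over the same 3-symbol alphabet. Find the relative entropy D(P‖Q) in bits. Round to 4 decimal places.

D(P‖Q) = Σ p·log₂(p/q).
  0.540·log₂(0.540/0.256) = 0.58148
  0.167·log₂(0.167/0.012) = 0.63439
  0.293·log₂(0.293/0.732) = -0.38704
D(P‖Q) = 0.8288 bits.

0.8288 bits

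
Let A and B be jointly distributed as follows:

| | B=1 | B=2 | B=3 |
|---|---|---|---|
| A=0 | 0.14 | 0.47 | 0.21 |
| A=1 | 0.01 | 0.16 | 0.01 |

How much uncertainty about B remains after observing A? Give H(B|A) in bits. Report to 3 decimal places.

Chain rule: H(B|A) = H(A,B) − H(A).
Marginals: p(A) = (0.8200, 0.1800), p(B) = (0.1500, 0.6300, 0.2200).
H(A,B) = 1.9378 bits; H(A) = 0.6801 bits.
H(B|A) = 1.9378 − 0.6801 = 1.258 bits.

1.258 bits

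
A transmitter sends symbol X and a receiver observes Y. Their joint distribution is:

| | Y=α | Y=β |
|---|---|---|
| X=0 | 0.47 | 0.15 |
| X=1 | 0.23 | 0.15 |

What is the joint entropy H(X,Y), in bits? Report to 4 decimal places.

1.8207 bits

H(X,Y) = −Σ p(x,y)·log₂ p(x,y) over all 4 cells.
  cell (0,α): −0.47·log₂0.47 = 0.51196
  cell (0,β): −0.15·log₂0.15 = 0.41054
  cell (1,α): −0.23·log₂0.23 = 0.48767
  cell (1,β): −0.15·log₂0.15 = 0.41054
Sum = 1.8207 bits.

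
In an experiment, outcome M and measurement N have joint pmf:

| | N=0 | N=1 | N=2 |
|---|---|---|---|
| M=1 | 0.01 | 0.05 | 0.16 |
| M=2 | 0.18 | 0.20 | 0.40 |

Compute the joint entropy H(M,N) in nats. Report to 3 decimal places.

H(M,N) = −Σ p(x,y)·ln p(x,y) over all 6 cells.
  cell (1,0): −0.01·ln0.01 = 0.0461
  cell (1,1): −0.05·ln0.05 = 0.1498
  cell (1,2): −0.16·ln0.16 = 0.2932
  cell (2,0): −0.18·ln0.18 = 0.3087
  cell (2,1): −0.20·ln0.20 = 0.3219
  cell (2,2): −0.40·ln0.40 = 0.3665
Sum = 1.486 nats.

1.486 nats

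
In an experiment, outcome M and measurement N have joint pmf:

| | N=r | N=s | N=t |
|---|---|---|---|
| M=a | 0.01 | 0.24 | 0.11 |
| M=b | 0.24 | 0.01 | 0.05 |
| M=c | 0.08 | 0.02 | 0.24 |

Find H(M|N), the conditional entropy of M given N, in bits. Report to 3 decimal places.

Marginals: p(M) = (0.3600, 0.3000, 0.3400), p(N) = (0.3300, 0.2700, 0.4000).
H(M|N) = Σ p(N) · H(M|N=·).
  N=r: p=0.3300, H(M|N=r) = 0.9826
  N=s: p=0.2700, H(M|N=s) = 0.6053
  N=t: p=0.4000, H(M|N=t) = 1.3294
Weighted sum = 1.019 bits.

1.019 bits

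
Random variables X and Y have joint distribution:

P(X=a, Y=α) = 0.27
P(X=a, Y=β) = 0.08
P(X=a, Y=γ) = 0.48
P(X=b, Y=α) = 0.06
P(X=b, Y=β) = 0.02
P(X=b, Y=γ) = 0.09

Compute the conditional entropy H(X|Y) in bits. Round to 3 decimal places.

0.657 bits

Chain rule: H(X|Y) = H(X,Y) − H(Y).
Marginals: p(X) = (0.8300, 0.1700), p(Y) = (0.3300, 0.1000, 0.5700).
H(X,Y) = 1.9789 bits; H(Y) = 1.3223 bits.
H(X|Y) = 1.9789 − 1.3223 = 0.657 bits.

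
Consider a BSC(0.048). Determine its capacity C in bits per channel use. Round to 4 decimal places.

0.7222 bits

Binary symmetric channel: C = 1 − h₂(ε) where h₂ is the binary entropy function.
h₂(0.048) = −0.048·log₂0.048 − 0.952·log₂0.952 = 0.2778.
C = 1 − 0.2778 = 0.7222 bits per channel use.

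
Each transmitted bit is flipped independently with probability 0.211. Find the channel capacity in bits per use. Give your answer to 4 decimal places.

Binary symmetric channel: C = 1 − h₂(ε) where h₂ is the binary entropy function.
h₂(0.211) = −0.211·log₂0.211 − 0.789·log₂0.789 = 0.7434.
C = 1 − 0.7434 = 0.2566 bits per channel use.

0.2566 bits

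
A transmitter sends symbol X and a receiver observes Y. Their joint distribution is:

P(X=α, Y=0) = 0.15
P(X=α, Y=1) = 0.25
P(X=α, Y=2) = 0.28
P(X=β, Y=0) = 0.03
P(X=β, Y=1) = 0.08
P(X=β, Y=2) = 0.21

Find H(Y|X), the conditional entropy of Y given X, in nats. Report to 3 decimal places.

Marginals: p(X) = (0.6800, 0.3200), p(Y) = (0.1800, 0.3300, 0.4900).
H(Y|X) = Σ p(X) · H(Y|X=·).
  X=α: p=0.6800, H(Y|X=α) = 1.0666
  X=β: p=0.3200, H(Y|X=β) = 0.8449
Weighted sum = 0.996 nats.

0.996 nats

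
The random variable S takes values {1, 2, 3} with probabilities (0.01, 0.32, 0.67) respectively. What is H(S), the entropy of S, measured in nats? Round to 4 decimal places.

0.6790 nats

H(S) = −Σ p·ln p.
  −(0.01)·ln(0.01) = 0.04605
  −(0.32)·ln(0.32) = 0.36462
  −(0.67)·ln(0.67) = 0.26832
Sum: 0.04605 + 0.36462 + 0.26832 = 0.6790 nats.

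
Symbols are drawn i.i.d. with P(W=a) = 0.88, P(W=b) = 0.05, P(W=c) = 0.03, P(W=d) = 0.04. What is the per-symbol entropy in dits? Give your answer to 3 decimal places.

H(W) = −Σ p·log₁₀ p.
  −(0.88)·log₁₀(0.88) = 0.0489
  −(0.05)·log₁₀(0.05) = 0.0651
  −(0.03)·log₁₀(0.03) = 0.0457
  −(0.04)·log₁₀(0.04) = 0.0559
Sum: 0.0489 + 0.0651 + 0.0457 + 0.0559 = 0.216 dits.

0.216 dits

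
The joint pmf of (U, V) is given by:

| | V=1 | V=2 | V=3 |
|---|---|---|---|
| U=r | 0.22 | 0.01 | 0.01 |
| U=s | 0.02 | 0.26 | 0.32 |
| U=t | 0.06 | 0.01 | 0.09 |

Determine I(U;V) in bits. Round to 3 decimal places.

0.540 bits

Marginals: p(U) = (0.2400, 0.6000, 0.1600), p(V) = (0.3000, 0.2800, 0.4200).
I(U;V) = H(U) + H(V) − H(U,V).
H(U) = 1.3593, H(V) = 1.5610, H(U,V) = 2.3803.
I(U;V) = 1.3593 + 1.5610 − 2.3803 = 0.540 bits.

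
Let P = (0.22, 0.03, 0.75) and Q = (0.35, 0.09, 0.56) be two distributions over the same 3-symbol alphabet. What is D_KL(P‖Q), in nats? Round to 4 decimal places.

D(P‖Q) = Σ p·ln(p/q).
  0.22·ln(0.22/0.35) = -0.10215
  0.03·ln(0.03/0.09) = -0.03296
  0.75·ln(0.75/0.56) = 0.21910
D(P‖Q) = 0.0840 nats.

0.0840 nats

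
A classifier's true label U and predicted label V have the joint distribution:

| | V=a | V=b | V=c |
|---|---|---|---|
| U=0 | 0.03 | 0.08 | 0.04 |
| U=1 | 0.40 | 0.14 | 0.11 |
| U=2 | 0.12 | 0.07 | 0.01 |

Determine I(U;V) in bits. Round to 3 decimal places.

Marginals: p(U) = (0.1500, 0.6500, 0.2000), p(V) = (0.5500, 0.2900, 0.1600).
I(U;V) = Σ p(x,y)·log₂[p(x,y)/(p(x)p(y))].
  (0,a): 0.03·log₂(0.3636) = -0.0438
  (0,b): 0.08·log₂(1.8391) = 0.0703
  (0,c): 0.04·log₂(1.6667) = 0.0295
  (1,a): 0.40·log₂(1.1189) = 0.0648
  (1,b): 0.14·log₂(0.7427) = -0.0601
  (1,c): 0.11·log₂(1.0577) = 0.0089
  (2,a): 0.12·log₂(1.0909) = 0.0151
  (2,b): 0.07·log₂(1.2069) = 0.0190
  (2,c): 0.01·log₂(0.3125) = -0.0168
Sum = 0.087 bits.

0.087 bits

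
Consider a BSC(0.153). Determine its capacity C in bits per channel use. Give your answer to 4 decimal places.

Binary symmetric channel: C = 1 − h₂(ε) where h₂ is the binary entropy function.
h₂(0.153) = −0.153·log₂0.153 − 0.847·log₂0.847 = 0.6173.
C = 1 − 0.6173 = 0.3827 bits per channel use.

0.3827 bits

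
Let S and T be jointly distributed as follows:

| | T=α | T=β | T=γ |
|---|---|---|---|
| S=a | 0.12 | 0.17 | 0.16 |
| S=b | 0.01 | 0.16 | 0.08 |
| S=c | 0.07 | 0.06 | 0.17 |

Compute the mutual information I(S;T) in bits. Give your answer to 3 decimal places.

0.109 bits

Marginals: p(S) = (0.4500, 0.2500, 0.3000), p(T) = (0.2000, 0.3900, 0.4100).
I(S;T) = H(S) + H(T) − H(S,T).
H(S) = 1.5395, H(T) = 1.5216, H(S,T) = 2.9523.
I(S;T) = 1.5395 + 1.5216 − 2.9523 = 0.109 bits.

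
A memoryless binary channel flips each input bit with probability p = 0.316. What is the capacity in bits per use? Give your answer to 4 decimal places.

0.1000 bits

Binary symmetric channel: C = 1 − h₂(ε) where h₂ is the binary entropy function.
h₂(0.316) = −0.316·log₂0.316 − 0.684·log₂0.684 = 0.9000.
C = 1 − 0.9000 = 0.1000 bits per channel use.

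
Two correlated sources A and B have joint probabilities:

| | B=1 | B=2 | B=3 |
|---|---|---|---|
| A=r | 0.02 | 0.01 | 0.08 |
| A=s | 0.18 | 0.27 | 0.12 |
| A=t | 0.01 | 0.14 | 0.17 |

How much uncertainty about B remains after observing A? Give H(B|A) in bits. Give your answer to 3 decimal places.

1.353 bits

Chain rule: H(B|A) = H(A,B) − H(A).
Marginals: p(A) = (0.1100, 0.5700, 0.3200), p(B) = (0.2100, 0.4200, 0.3700).
H(A,B) = 2.6914 bits; H(A) = 1.3386 bits.
H(B|A) = 2.6914 − 1.3386 = 1.353 bits.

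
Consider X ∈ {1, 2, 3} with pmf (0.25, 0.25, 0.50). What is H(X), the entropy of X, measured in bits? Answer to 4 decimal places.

H(X) = −Σ p·log₂ p.
  −(0.25)·log₂(0.25) = 0.50000
  −(0.25)·log₂(0.25) = 0.50000
  −(0.50)·log₂(0.50) = 0.50000
Sum: 0.50000 + 0.50000 + 0.50000 = 1.5000 bits.

1.5000 bits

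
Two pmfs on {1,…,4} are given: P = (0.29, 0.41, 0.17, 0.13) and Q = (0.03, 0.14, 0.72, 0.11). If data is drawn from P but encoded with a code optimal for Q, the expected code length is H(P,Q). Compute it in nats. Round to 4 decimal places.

2.1658 nats

H(P,Q) = −Σ p·ln q.
  −0.29·ln(0.03) = 1.01690
  −0.41·ln(0.14) = 0.80611
  −0.17·ln(0.72) = 0.05585
  −0.13·ln(0.11) = 0.28695
H(P,Q) = 2.1658 nats.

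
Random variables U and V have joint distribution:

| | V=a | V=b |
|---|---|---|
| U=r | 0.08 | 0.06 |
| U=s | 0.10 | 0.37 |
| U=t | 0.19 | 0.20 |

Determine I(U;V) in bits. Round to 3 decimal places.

0.072 bits

Marginals: p(U) = (0.1400, 0.4700, 0.3900), p(V) = (0.3700, 0.6300).
I(U;V) = H(U) + H(V) − H(U,V).
H(U) = 1.4389, H(V) = 0.9507, H(U,V) = 2.3176.
I(U;V) = 1.4389 + 0.9507 − 2.3176 = 0.072 bits.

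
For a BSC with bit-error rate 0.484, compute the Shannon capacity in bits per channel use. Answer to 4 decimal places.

Binary symmetric channel: C = 1 − h₂(ε) where h₂ is the binary entropy function.
h₂(0.484) = −0.484·log₂0.484 − 0.516·log₂0.516 = 0.9993.
C = 1 − 0.9993 = 0.0007 bits per channel use.

0.0007 bits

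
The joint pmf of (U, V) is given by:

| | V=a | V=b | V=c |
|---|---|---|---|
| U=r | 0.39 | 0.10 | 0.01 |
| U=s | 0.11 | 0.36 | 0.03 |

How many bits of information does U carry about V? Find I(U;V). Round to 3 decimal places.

0.240 bits

Marginals: p(U) = (0.5000, 0.5000), p(V) = (0.5000, 0.4600, 0.0400).
I(U;V) = H(U) + H(V) − H(U,V).
H(U) = 1.0000, H(V) = 1.2011, H(U,V) = 1.9611.
I(U;V) = 1.0000 + 1.2011 − 1.9611 = 0.240 bits.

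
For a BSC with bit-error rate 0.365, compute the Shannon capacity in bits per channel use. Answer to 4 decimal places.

0.0532 bits

Binary symmetric channel: C = 1 − h₂(ε) where h₂ is the binary entropy function.
h₂(0.365) = −0.365·log₂0.365 − 0.635·log₂0.635 = 0.9468.
C = 1 − 0.9468 = 0.0532 bits per channel use.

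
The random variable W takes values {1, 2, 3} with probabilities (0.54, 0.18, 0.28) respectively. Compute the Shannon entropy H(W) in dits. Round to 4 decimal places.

H(W) = −Σ p·log₁₀ p.
  −(0.54)·log₁₀(0.54) = 0.14451
  −(0.18)·log₁₀(0.18) = 0.13405
  −(0.28)·log₁₀(0.28) = 0.15480
Sum: 0.14451 + 0.13405 + 0.15480 = 0.4334 dits.

0.4334 dits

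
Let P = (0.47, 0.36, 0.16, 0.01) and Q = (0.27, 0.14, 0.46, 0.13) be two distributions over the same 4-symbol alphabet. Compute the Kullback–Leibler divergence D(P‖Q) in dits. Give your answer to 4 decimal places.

0.1763 dits

D(P‖Q) = Σ p·log₁₀(p/q).
  0.47·log₁₀(0.47/0.27) = 0.11315
  0.36·log₁₀(0.36/0.14) = 0.14766
  0.16·log₁₀(0.16/0.46) = -0.07338
  0.01·log₁₀(0.01/0.13) = -0.01114
D(P‖Q) = 0.1763 dits.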